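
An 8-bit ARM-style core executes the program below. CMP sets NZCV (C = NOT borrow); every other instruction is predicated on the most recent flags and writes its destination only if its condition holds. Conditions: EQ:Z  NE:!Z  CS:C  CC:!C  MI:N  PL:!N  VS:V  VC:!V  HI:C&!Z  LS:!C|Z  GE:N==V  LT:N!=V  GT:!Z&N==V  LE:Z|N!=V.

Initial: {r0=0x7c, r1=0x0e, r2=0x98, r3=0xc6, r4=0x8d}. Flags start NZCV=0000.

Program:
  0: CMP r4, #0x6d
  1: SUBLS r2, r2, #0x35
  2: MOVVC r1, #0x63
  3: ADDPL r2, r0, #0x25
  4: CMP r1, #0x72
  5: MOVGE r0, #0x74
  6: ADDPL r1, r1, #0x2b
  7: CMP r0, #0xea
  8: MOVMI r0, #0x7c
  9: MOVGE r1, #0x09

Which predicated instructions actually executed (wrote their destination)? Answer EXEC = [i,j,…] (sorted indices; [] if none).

EXEC = [3,8,9]

[0] flags=0011 → (cmp)
[1] flags=0011 LS?F → skip
[2] flags=0011 VC?F → skip
[3] flags=0011 PL?T → r2=0xa1
[4] flags=1000 → (cmp)
[5] flags=1000 GE?F → skip
[6] flags=1000 PL?F → skip
[7] flags=1001 → (cmp)
[8] flags=1001 MI?T → r0=0x7c
[9] flags=1001 GE?T → r1=0x09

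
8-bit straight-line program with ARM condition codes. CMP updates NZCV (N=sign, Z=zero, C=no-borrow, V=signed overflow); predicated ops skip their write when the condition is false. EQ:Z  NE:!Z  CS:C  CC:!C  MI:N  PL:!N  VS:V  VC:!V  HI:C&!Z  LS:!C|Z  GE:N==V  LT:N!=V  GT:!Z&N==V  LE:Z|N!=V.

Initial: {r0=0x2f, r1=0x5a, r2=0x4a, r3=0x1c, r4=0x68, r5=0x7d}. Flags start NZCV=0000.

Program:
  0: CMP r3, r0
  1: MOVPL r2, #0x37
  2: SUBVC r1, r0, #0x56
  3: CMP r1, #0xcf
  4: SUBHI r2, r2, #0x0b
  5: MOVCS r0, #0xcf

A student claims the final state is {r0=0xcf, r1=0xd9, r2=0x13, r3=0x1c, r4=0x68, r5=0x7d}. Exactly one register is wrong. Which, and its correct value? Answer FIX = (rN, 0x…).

[0] flags=1000 → (cmp)
[1] flags=1000 PL?F → skip
[2] flags=1000 VC?T → r1=0xd9
[3] flags=0010 → (cmp)
[4] flags=0010 HI?T → r2=0x3f
[5] flags=0010 CS?T → r0=0xcf

FIX = (r2, 0x3f)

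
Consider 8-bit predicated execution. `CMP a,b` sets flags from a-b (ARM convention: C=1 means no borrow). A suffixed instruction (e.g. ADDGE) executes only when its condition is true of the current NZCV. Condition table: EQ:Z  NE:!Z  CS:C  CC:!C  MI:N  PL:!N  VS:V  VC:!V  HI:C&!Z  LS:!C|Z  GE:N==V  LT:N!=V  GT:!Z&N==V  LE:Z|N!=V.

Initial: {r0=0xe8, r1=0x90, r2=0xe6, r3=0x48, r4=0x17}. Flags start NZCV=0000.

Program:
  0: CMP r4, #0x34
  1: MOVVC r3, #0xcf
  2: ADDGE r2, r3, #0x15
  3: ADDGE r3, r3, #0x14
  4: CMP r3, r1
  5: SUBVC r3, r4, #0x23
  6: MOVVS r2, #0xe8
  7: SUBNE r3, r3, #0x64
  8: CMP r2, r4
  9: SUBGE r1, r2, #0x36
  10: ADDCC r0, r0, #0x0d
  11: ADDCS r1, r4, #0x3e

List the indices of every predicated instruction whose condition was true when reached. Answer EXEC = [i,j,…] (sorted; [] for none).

[0] flags=1000 → (cmp)
[1] flags=1000 VC?T → r3=0xcf
[2] flags=1000 GE?F → skip
[3] flags=1000 GE?F → skip
[4] flags=0010 → (cmp)
[5] flags=0010 VC?T → r3=0xf4
[6] flags=0010 VS?F → skip
[7] flags=0010 NE?T → r3=0x90
[8] flags=1010 → (cmp)
[9] flags=1010 GE?F → skip
[10] flags=1010 CC?F → skip
[11] flags=1010 CS?T → r1=0x55

EXEC = [1,5,7,11]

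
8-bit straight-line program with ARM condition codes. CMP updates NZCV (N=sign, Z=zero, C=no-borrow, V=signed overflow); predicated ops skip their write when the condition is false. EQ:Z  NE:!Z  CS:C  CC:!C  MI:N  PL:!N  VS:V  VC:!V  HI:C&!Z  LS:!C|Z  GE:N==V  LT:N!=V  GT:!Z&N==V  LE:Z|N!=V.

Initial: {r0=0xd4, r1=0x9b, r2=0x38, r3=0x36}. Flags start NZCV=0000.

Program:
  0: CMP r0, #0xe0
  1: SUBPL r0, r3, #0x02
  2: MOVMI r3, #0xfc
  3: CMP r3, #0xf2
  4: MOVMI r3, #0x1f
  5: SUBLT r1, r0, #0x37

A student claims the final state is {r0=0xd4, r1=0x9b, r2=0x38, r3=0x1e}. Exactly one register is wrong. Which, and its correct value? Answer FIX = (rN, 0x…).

[0] flags=1000 → (cmp)
[1] flags=1000 PL?F → skip
[2] flags=1000 MI?T → r3=0xfc
[3] flags=0010 → (cmp)
[4] flags=0010 MI?F → skip
[5] flags=0010 LT?F → skip

FIX = (r3, 0xfc)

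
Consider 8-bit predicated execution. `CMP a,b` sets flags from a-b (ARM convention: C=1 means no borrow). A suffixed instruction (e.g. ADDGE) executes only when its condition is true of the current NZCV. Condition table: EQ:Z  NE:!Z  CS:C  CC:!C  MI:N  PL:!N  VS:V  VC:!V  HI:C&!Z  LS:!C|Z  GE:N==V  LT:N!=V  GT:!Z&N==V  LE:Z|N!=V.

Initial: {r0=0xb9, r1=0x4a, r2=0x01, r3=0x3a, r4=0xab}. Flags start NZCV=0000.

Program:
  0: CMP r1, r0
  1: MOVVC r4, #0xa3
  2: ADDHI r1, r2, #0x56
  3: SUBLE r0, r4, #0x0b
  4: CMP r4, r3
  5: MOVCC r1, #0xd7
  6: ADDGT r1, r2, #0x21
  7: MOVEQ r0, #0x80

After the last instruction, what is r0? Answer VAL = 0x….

[0] flags=1001 → (cmp)
[1] flags=1001 VC?F → skip
[2] flags=1001 HI?F → skip
[3] flags=1001 LE?F → skip
[4] flags=0011 → (cmp)
[5] flags=0011 CC?F → skip
[6] flags=0011 GT?F → skip
[7] flags=0011 EQ?F → skip

VAL = 0xb9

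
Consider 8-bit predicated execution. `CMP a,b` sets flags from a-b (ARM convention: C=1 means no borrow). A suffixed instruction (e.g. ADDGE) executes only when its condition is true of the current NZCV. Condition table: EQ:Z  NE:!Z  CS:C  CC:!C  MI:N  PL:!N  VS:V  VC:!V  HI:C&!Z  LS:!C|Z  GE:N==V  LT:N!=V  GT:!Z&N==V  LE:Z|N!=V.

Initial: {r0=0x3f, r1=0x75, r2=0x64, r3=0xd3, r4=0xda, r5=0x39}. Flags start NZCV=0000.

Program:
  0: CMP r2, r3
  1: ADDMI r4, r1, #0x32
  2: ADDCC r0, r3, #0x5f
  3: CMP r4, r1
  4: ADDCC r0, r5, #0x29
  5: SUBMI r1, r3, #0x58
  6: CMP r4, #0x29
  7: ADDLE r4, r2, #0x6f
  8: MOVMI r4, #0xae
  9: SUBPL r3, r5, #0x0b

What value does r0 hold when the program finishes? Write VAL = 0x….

0: ✓ CMP  NZCV=1001
1: ✓ ADDMI  r4←0xa7
2: ✓ ADDCC  r0←0x32
3: ✓ CMP  NZCV=0011
4: · ADDCC
5: · SUBMI
6: ✓ CMP  NZCV=0011
7: ✓ ADDLE  r4←0xd3
8: · MOVMI
9: ✓ SUBPL  r3←0x2e

VAL = 0x32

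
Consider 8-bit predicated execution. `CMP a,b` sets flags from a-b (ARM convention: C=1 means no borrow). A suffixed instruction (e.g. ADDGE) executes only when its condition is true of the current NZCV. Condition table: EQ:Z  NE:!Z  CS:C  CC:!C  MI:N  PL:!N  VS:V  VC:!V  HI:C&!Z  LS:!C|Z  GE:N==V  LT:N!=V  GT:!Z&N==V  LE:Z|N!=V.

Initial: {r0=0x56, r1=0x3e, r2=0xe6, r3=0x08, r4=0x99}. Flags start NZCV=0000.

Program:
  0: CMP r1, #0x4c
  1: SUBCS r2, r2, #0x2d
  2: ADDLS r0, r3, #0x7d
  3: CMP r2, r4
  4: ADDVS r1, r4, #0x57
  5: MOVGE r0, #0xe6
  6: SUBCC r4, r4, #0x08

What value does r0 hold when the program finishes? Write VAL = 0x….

0: ✓ CMP  NZCV=1000
1: · SUBCS
2: ✓ ADDLS  r0←0x85
3: ✓ CMP  NZCV=0010
4: · ADDVS
5: ✓ MOVGE  r0←0xe6
6: · SUBCC

VAL = 0xe6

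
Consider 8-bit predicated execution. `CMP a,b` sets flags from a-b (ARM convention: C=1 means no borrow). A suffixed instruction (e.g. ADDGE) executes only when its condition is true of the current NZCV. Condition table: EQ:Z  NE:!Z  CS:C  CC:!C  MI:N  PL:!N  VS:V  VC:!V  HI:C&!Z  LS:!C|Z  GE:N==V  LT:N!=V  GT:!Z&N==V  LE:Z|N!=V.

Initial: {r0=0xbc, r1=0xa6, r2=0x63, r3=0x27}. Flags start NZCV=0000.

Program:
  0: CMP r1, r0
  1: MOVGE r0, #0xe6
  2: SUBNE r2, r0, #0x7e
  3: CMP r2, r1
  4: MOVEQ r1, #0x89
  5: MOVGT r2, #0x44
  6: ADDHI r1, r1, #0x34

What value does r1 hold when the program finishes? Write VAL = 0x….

VAL = 0xa6

[0] flags=1000 → (cmp)
[1] flags=1000 GE?F → skip
[2] flags=1000 NE?T → r2=0x3e
[3] flags=1001 → (cmp)
[4] flags=1001 EQ?F → skip
[5] flags=1001 GT?T → r2=0x44
[6] flags=1001 HI?F → skip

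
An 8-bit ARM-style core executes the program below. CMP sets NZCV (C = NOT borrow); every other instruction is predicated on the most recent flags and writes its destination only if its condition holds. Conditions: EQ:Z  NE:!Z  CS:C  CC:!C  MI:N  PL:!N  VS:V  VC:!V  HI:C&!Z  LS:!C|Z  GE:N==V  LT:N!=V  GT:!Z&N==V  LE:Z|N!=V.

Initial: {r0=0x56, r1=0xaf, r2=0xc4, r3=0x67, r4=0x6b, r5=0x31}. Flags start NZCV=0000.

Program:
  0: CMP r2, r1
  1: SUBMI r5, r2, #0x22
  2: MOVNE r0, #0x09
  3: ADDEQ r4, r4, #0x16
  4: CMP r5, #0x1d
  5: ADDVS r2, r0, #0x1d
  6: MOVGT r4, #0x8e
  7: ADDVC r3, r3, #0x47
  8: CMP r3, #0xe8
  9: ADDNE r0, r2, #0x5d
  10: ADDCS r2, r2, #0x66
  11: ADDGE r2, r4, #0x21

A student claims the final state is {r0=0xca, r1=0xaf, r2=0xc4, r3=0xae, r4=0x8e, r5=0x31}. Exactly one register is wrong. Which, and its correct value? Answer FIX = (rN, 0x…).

FIX = (r0, 0x21)

0: ✓ CMP  NZCV=0010
1: · SUBMI
2: ✓ MOVNE  r0←0x09
3: · ADDEQ
4: ✓ CMP  NZCV=0010
5: · ADDVS
6: ✓ MOVGT  r4←0x8e
7: ✓ ADDVC  r3←0xae
8: ✓ CMP  NZCV=1000
9: ✓ ADDNE  r0←0x21
10: · ADDCS
11: · ADDGE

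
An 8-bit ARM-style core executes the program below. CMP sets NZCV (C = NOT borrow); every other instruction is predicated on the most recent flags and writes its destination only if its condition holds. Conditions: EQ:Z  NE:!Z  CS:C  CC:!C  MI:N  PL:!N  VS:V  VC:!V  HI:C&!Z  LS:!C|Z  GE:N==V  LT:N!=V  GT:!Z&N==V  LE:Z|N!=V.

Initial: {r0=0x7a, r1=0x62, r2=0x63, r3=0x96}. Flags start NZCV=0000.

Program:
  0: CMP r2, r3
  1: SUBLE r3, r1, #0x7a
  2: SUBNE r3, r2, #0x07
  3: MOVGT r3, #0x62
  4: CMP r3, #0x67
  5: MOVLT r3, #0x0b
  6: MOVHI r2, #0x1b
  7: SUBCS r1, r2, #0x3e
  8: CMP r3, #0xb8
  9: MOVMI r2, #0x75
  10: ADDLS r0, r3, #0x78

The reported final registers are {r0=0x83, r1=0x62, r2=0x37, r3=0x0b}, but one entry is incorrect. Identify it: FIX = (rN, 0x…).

0: ✓ CMP  NZCV=1001
1: · SUBLE
2: ✓ SUBNE  r3←0x5c
3: ✓ MOVGT  r3←0x62
4: ✓ CMP  NZCV=1000
5: ✓ MOVLT  r3←0x0b
6: · MOVHI
7: · SUBCS
8: ✓ CMP  NZCV=0000
9: · MOVMI
10: ✓ ADDLS  r0←0x83

FIX = (r2, 0x63)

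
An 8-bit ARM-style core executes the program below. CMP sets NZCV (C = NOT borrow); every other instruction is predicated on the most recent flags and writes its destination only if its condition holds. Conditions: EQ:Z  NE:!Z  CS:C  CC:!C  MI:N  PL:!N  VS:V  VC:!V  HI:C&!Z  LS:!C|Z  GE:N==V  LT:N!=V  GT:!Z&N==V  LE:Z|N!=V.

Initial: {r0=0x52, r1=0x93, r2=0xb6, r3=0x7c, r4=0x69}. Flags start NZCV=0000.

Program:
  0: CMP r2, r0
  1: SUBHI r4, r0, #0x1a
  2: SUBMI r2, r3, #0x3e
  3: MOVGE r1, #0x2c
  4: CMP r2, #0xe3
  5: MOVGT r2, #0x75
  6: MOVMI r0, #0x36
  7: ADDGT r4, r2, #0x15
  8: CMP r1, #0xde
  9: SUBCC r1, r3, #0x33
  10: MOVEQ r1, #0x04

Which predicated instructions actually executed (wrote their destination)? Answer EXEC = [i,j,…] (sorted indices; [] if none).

EXEC = [1,6,9]

[0] flags=0011 → (cmp)
[1] flags=0011 HI?T → r4=0x38
[2] flags=0011 MI?F → skip
[3] flags=0011 GE?F → skip
[4] flags=1000 → (cmp)
[5] flags=1000 GT?F → skip
[6] flags=1000 MI?T → r0=0x36
[7] flags=1000 GT?F → skip
[8] flags=1000 → (cmp)
[9] flags=1000 CC?T → r1=0x49
[10] flags=1000 EQ?F → skip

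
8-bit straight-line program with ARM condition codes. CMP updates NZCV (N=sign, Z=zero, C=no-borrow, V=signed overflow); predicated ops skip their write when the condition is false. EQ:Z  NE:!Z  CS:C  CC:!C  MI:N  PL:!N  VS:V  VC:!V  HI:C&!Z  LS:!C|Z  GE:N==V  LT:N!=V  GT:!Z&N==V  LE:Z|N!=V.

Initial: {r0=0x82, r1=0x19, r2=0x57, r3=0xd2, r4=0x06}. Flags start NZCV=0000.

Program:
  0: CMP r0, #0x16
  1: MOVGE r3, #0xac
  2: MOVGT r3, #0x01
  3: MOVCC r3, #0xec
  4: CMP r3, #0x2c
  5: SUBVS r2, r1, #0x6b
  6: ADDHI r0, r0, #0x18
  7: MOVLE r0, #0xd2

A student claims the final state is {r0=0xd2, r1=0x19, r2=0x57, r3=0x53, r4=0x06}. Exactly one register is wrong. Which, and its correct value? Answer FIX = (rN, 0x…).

FIX = (r3, 0xd2)

0: ✓ CMP  NZCV=0011
1: · MOVGE
2: · MOVGT
3: · MOVCC
4: ✓ CMP  NZCV=1010
5: · SUBVS
6: ✓ ADDHI  r0←0x9a
7: ✓ MOVLE  r0←0xd2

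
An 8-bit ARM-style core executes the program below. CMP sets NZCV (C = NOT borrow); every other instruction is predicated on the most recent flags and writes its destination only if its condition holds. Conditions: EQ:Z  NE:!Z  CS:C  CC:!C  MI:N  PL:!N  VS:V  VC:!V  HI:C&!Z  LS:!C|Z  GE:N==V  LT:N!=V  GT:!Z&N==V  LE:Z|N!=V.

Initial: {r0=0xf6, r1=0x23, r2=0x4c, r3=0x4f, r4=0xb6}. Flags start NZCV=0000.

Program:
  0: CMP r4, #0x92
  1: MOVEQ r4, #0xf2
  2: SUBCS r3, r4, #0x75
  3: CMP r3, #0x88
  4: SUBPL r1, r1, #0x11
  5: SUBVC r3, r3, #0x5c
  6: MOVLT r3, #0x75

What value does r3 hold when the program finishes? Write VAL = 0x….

VAL = 0x41

[0] flags=0010 → (cmp)
[1] flags=0010 EQ?F → skip
[2] flags=0010 CS?T → r3=0x41
[3] flags=1001 → (cmp)
[4] flags=1001 PL?F → skip
[5] flags=1001 VC?F → skip
[6] flags=1001 LT?F → skip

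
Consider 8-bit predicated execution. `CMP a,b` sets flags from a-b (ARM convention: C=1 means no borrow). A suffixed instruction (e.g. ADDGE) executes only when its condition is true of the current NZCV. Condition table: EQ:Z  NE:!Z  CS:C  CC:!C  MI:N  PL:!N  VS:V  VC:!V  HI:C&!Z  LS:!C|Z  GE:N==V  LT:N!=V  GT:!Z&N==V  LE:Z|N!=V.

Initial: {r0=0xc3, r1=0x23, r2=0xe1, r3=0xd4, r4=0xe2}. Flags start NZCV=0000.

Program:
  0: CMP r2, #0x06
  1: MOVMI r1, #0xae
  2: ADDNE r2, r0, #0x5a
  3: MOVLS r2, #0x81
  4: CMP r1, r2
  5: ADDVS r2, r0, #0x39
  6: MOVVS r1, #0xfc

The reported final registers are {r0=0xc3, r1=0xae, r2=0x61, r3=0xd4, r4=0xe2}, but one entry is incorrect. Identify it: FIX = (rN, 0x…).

FIX = (r2, 0x1d)

[0] flags=1010 → (cmp)
[1] flags=1010 MI?T → r1=0xae
[2] flags=1010 NE?T → r2=0x1d
[3] flags=1010 LS?F → skip
[4] flags=1010 → (cmp)
[5] flags=1010 VS?F → skip
[6] flags=1010 VS?F → skip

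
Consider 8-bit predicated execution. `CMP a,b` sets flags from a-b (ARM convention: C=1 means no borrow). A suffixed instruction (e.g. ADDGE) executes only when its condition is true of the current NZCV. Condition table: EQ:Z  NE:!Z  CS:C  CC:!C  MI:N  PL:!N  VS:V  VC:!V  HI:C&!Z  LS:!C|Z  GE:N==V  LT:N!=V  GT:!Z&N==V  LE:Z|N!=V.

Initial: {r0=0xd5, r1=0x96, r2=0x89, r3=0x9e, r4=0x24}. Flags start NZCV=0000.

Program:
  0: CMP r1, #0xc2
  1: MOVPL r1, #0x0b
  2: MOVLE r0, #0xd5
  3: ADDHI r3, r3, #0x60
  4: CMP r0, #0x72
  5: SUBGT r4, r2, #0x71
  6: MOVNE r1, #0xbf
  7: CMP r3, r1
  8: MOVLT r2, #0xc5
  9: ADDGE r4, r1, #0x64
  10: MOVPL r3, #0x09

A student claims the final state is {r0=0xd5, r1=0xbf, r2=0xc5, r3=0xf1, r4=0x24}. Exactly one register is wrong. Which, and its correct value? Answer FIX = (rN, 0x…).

FIX = (r3, 0x9e)

0: ✓ CMP  NZCV=1000
1: · MOVPL
2: ✓ MOVLE  r0←0xd5
3: · ADDHI
4: ✓ CMP  NZCV=0011
5: · SUBGT
6: ✓ MOVNE  r1←0xbf
7: ✓ CMP  NZCV=1000
8: ✓ MOVLT  r2←0xc5
9: · ADDGE
10: · MOVPL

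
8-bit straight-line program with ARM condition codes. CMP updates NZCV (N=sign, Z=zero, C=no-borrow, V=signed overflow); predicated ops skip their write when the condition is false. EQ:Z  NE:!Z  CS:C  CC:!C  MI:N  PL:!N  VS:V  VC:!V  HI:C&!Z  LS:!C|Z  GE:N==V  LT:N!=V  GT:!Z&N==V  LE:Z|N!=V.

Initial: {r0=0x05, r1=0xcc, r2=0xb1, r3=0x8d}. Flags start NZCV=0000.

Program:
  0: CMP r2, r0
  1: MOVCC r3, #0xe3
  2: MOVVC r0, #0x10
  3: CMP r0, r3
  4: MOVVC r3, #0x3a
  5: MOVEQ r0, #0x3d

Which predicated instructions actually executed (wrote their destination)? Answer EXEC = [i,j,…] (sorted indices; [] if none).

EXEC = [2]

0: ✓ CMP  NZCV=1010
1: · MOVCC
2: ✓ MOVVC  r0←0x10
3: ✓ CMP  NZCV=1001
4: · MOVVC
5: · MOVEQ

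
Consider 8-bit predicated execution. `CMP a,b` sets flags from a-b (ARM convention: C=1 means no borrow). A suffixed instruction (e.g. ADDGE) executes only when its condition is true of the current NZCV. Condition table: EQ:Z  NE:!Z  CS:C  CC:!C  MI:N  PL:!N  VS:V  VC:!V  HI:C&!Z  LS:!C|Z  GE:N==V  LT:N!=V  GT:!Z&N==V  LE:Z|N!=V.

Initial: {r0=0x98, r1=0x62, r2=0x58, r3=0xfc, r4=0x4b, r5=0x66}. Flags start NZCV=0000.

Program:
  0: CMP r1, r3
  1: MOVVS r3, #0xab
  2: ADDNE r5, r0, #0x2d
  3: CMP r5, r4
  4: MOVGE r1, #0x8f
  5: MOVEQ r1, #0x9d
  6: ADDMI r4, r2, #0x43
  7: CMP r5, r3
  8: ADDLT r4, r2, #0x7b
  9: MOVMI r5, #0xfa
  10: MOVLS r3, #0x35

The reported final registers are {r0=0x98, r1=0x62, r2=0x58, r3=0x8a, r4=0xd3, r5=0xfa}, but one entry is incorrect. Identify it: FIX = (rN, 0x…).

0: ✓ CMP  NZCV=0000
1: · MOVVS
2: ✓ ADDNE  r5←0xc5
3: ✓ CMP  NZCV=0011
4: · MOVGE
5: · MOVEQ
6: · ADDMI
7: ✓ CMP  NZCV=1000
8: ✓ ADDLT  r4←0xd3
9: ✓ MOVMI  r5←0xfa
10: ✓ MOVLS  r3←0x35

FIX = (r3, 0x35)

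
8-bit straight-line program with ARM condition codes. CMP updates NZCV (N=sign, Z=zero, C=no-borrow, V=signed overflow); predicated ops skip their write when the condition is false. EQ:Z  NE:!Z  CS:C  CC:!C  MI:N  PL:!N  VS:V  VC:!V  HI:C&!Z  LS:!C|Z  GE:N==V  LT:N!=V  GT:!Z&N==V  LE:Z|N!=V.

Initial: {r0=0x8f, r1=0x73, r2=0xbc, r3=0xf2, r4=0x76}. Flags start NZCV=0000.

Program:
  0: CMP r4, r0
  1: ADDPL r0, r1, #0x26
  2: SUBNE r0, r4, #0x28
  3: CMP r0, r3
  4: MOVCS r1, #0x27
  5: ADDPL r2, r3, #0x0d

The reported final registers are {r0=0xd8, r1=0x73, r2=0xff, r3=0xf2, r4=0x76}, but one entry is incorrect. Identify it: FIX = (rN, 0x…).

[0] flags=1001 → (cmp)
[1] flags=1001 PL?F → skip
[2] flags=1001 NE?T → r0=0x4e
[3] flags=0000 → (cmp)
[4] flags=0000 CS?F → skip
[5] flags=0000 PL?T → r2=0xff

FIX = (r0, 0x4e)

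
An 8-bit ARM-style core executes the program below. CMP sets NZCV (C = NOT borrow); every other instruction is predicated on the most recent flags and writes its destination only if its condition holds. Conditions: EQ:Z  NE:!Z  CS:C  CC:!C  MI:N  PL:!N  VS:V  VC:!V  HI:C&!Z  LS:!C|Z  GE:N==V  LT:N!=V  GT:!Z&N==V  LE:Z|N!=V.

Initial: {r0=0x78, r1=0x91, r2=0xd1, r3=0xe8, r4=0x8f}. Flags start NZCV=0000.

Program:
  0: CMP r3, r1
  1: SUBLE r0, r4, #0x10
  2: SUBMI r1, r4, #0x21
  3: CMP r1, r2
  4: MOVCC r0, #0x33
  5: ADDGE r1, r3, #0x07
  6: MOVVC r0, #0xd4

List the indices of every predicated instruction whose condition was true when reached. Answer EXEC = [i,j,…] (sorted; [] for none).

0: ✓ CMP  NZCV=0010
1: · SUBLE
2: · SUBMI
3: ✓ CMP  NZCV=1000
4: ✓ MOVCC  r0←0x33
5: · ADDGE
6: ✓ MOVVC  r0←0xd4

EXEC = [4,6]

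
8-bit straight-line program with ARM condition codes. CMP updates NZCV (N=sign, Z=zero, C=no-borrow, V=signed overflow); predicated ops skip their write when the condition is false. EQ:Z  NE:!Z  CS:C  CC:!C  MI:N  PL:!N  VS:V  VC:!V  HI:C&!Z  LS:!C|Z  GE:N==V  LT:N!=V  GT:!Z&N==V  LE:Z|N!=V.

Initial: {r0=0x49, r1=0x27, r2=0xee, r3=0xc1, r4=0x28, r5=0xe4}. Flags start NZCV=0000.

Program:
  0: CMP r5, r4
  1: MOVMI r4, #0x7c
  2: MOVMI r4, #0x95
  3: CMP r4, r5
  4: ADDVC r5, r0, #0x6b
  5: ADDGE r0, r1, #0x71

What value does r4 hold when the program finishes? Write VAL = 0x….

VAL = 0x95

[0] flags=1010 → (cmp)
[1] flags=1010 MI?T → r4=0x7c
[2] flags=1010 MI?T → r4=0x95
[3] flags=1000 → (cmp)
[4] flags=1000 VC?T → r5=0xb4
[5] flags=1000 GE?F → skip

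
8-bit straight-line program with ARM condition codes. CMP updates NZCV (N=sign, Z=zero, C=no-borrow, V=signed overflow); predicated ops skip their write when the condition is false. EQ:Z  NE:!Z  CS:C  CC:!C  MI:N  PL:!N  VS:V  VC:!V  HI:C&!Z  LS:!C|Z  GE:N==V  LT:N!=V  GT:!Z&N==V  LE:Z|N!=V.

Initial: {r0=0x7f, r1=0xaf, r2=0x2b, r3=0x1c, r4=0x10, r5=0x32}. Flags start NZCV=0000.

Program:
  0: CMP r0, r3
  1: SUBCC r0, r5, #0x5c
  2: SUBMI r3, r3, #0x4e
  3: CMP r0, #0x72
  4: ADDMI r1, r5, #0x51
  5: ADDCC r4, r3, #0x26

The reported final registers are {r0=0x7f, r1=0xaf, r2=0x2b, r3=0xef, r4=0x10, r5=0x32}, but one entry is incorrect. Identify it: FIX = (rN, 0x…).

0: ✓ CMP  NZCV=0010
1: · SUBCC
2: · SUBMI
3: ✓ CMP  NZCV=0010
4: · ADDMI
5: · ADDCC

FIX = (r3, 0x1c)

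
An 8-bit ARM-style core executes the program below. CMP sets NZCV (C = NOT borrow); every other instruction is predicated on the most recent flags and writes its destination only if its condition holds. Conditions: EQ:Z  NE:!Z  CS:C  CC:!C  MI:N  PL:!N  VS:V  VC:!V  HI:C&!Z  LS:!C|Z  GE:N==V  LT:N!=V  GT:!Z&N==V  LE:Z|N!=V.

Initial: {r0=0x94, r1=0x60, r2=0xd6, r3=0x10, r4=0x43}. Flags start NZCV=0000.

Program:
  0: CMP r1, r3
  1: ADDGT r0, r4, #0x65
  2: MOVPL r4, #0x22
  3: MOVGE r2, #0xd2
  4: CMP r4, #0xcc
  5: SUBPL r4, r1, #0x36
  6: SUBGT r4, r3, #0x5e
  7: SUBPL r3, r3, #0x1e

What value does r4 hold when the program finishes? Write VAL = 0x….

VAL = 0xb2

[0] flags=0010 → (cmp)
[1] flags=0010 GT?T → r0=0xa8
[2] flags=0010 PL?T → r4=0x22
[3] flags=0010 GE?T → r2=0xd2
[4] flags=0000 → (cmp)
[5] flags=0000 PL?T → r4=0x2a
[6] flags=0000 GT?T → r4=0xb2
[7] flags=0000 PL?T → r3=0xf2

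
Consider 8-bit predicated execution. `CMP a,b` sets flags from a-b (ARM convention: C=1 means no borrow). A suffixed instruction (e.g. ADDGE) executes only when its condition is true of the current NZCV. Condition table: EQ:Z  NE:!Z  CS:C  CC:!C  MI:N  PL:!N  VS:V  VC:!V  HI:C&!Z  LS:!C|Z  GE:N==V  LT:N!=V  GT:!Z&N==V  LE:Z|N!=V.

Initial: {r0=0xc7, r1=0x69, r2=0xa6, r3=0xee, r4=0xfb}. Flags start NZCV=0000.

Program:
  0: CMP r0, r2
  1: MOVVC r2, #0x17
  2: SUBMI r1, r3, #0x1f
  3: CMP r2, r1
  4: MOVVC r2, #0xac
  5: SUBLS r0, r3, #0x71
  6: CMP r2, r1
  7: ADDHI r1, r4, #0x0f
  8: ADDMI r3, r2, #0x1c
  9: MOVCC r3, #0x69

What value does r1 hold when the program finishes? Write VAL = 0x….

0: ✓ CMP  NZCV=0010
1: ✓ MOVVC  r2←0x17
2: · SUBMI
3: ✓ CMP  NZCV=1000
4: ✓ MOVVC  r2←0xac
5: ✓ SUBLS  r0←0x7d
6: ✓ CMP  NZCV=0011
7: ✓ ADDHI  r1←0x0a
8: · ADDMI
9: · MOVCC

VAL = 0x0a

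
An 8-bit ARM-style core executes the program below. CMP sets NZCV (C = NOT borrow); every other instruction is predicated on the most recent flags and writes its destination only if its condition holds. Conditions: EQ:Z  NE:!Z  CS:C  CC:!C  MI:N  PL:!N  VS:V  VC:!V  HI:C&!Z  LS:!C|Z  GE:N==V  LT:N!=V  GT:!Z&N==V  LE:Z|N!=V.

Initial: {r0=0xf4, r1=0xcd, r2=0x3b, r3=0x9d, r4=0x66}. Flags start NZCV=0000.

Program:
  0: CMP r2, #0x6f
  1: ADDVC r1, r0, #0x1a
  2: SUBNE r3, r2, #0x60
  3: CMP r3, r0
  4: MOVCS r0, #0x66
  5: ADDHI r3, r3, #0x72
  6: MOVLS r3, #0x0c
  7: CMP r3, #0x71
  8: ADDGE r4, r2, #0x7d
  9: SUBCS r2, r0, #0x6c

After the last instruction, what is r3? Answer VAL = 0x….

VAL = 0x0c

0: ✓ CMP  NZCV=1000
1: ✓ ADDVC  r1←0x0e
2: ✓ SUBNE  r3←0xdb
3: ✓ CMP  NZCV=1000
4: · MOVCS
5: · ADDHI
6: ✓ MOVLS  r3←0x0c
7: ✓ CMP  NZCV=1000
8: · ADDGE
9: · SUBCS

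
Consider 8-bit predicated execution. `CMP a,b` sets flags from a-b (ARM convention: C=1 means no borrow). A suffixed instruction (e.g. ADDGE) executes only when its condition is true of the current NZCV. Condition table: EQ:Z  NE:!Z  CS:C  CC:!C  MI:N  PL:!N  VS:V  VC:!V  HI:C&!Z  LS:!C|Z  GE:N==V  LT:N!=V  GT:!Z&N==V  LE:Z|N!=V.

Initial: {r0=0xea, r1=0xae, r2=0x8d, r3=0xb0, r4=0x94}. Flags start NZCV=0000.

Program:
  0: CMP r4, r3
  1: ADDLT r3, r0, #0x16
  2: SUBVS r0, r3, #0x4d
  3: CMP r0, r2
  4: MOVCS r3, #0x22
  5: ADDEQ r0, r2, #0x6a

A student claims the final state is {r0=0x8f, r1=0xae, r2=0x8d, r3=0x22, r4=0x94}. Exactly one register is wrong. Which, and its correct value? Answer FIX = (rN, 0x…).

0: ✓ CMP  NZCV=1000
1: ✓ ADDLT  r3←0x00
2: · SUBVS
3: ✓ CMP  NZCV=0010
4: ✓ MOVCS  r3←0x22
5: · ADDEQ

FIX = (r0, 0xea)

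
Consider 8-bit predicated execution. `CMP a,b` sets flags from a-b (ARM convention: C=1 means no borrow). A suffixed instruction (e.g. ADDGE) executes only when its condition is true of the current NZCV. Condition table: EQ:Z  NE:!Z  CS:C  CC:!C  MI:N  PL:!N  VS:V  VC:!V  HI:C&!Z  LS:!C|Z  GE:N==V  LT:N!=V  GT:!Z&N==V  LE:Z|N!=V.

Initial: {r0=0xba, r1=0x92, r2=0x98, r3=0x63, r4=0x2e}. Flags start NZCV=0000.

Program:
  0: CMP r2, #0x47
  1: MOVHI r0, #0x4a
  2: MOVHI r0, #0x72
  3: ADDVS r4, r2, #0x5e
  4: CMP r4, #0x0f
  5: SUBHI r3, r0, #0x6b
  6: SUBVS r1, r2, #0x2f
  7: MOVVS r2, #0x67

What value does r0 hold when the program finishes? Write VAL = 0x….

0: ✓ CMP  NZCV=0011
1: ✓ MOVHI  r0←0x4a
2: ✓ MOVHI  r0←0x72
3: ✓ ADDVS  r4←0xf6
4: ✓ CMP  NZCV=1010
5: ✓ SUBHI  r3←0x07
6: · SUBVS
7: · MOVVS

VAL = 0x72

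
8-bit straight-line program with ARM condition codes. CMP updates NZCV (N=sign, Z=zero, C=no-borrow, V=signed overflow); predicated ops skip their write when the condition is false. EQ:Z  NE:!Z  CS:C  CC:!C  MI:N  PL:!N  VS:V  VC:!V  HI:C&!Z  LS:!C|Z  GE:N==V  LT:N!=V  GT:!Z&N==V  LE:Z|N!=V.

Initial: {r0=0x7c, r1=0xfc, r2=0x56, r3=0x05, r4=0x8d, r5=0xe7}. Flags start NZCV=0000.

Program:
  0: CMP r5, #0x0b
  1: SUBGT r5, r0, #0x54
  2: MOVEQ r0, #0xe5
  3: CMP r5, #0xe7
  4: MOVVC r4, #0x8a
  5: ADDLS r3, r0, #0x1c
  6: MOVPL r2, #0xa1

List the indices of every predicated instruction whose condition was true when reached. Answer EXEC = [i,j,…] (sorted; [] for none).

0: ✓ CMP  NZCV=1010
1: · SUBGT
2: · MOVEQ
3: ✓ CMP  NZCV=0110
4: ✓ MOVVC  r4←0x8a
5: ✓ ADDLS  r3←0x98
6: ✓ MOVPL  r2←0xa1

EXEC = [4,5,6]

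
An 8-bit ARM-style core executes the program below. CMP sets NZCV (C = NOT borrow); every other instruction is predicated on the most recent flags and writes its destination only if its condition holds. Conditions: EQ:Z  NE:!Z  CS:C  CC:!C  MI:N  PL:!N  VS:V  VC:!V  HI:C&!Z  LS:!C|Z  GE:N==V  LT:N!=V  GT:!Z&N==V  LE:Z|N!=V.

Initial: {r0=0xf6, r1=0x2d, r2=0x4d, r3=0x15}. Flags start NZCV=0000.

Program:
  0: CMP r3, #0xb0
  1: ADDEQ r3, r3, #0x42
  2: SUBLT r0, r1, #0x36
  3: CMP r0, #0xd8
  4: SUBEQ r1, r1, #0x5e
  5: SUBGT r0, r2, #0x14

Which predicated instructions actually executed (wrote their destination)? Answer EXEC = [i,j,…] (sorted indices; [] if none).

EXEC = [5]

[0] flags=0000 → (cmp)
[1] flags=0000 EQ?F → skip
[2] flags=0000 LT?F → skip
[3] flags=0010 → (cmp)
[4] flags=0010 EQ?F → skip
[5] flags=0010 GT?T → r0=0x39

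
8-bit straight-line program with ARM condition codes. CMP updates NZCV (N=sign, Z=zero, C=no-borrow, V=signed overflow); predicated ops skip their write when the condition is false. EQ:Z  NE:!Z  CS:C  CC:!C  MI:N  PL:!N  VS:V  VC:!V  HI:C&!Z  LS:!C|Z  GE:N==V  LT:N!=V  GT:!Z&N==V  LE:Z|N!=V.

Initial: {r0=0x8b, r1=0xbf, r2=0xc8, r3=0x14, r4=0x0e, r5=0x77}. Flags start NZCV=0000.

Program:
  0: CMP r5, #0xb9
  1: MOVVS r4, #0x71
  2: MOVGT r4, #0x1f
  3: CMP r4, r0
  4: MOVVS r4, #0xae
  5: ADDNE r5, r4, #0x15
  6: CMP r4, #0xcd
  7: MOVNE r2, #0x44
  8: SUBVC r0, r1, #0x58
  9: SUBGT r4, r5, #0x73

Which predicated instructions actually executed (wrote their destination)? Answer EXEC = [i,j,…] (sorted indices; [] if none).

[0] flags=1001 → (cmp)
[1] flags=1001 VS?T → r4=0x71
[2] flags=1001 GT?T → r4=0x1f
[3] flags=1001 → (cmp)
[4] flags=1001 VS?T → r4=0xae
[5] flags=1001 NE?T → r5=0xc3
[6] flags=1000 → (cmp)
[7] flags=1000 NE?T → r2=0x44
[8] flags=1000 VC?T → r0=0x67
[9] flags=1000 GT?F → skip

EXEC = [1,2,4,5,7,8]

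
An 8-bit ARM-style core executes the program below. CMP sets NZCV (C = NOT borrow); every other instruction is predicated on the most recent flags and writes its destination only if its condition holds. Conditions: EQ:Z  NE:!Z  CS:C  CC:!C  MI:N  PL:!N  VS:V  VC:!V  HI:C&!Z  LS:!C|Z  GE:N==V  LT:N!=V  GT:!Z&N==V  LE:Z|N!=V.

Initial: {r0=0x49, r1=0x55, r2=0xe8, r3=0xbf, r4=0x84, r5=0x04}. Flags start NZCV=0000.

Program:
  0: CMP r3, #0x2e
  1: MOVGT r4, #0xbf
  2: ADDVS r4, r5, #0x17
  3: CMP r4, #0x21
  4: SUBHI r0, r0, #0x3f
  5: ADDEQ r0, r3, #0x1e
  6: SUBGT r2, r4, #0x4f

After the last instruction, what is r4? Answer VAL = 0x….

VAL = 0x84

[0] flags=1010 → (cmp)
[1] flags=1010 GT?F → skip
[2] flags=1010 VS?F → skip
[3] flags=0011 → (cmp)
[4] flags=0011 HI?T → r0=0x0a
[5] flags=0011 EQ?F → skip
[6] flags=0011 GT?F → skip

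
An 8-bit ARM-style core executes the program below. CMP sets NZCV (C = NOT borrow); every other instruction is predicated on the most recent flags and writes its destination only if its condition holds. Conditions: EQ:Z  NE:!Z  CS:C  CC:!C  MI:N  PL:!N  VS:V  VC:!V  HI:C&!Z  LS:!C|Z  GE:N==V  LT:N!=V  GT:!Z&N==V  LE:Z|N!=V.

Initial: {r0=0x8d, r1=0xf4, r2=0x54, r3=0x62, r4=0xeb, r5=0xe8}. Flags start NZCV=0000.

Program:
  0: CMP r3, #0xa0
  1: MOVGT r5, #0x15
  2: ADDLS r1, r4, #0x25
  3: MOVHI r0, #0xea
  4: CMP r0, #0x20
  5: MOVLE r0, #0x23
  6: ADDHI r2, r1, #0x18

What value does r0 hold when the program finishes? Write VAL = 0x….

[0] flags=1001 → (cmp)
[1] flags=1001 GT?T → r5=0x15
[2] flags=1001 LS?T → r1=0x10
[3] flags=1001 HI?F → skip
[4] flags=0011 → (cmp)
[5] flags=0011 LE?T → r0=0x23
[6] flags=0011 HI?T → r2=0x28

VAL = 0x23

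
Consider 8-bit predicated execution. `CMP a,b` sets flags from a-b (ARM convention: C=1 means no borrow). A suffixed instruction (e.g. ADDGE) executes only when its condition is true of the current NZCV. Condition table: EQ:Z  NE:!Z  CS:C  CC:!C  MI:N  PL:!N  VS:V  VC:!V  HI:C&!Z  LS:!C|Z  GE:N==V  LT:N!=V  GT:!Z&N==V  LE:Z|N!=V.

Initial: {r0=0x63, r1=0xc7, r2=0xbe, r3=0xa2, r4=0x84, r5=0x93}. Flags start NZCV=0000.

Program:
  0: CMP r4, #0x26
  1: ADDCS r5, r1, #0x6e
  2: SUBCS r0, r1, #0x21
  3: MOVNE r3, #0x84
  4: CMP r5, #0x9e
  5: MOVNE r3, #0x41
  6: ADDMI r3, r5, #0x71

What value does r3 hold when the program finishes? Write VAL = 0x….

0: ✓ CMP  NZCV=0011
1: ✓ ADDCS  r5←0x35
2: ✓ SUBCS  r0←0xa6
3: ✓ MOVNE  r3←0x84
4: ✓ CMP  NZCV=1001
5: ✓ MOVNE  r3←0x41
6: ✓ ADDMI  r3←0xa6

VAL = 0xa6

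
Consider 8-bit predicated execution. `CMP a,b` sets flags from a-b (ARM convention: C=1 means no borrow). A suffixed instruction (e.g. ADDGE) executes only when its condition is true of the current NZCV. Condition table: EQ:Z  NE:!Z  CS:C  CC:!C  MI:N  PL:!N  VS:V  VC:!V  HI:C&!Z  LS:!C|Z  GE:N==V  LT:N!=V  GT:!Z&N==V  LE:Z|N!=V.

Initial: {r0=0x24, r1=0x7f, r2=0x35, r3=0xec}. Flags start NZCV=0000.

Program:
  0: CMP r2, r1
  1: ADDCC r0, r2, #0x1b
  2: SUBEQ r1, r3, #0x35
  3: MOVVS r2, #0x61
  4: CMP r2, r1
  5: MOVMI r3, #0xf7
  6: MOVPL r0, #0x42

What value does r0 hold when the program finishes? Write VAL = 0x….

[0] flags=1000 → (cmp)
[1] flags=1000 CC?T → r0=0x50
[2] flags=1000 EQ?F → skip
[3] flags=1000 VS?F → skip
[4] flags=1000 → (cmp)
[5] flags=1000 MI?T → r3=0xf7
[6] flags=1000 PL?F → skip

VAL = 0x50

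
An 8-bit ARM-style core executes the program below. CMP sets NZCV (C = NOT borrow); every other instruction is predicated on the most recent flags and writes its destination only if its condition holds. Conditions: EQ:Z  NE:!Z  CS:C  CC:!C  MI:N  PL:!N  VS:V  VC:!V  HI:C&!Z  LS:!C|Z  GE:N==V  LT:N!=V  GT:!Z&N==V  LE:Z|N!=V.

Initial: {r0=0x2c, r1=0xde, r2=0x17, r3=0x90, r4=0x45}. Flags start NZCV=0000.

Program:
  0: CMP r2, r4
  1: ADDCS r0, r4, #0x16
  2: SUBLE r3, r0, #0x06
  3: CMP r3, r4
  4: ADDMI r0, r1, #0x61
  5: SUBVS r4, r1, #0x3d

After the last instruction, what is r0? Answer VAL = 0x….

0: ✓ CMP  NZCV=1000
1: · ADDCS
2: ✓ SUBLE  r3←0x26
3: ✓ CMP  NZCV=1000
4: ✓ ADDMI  r0←0x3f
5: · SUBVS

VAL = 0x3f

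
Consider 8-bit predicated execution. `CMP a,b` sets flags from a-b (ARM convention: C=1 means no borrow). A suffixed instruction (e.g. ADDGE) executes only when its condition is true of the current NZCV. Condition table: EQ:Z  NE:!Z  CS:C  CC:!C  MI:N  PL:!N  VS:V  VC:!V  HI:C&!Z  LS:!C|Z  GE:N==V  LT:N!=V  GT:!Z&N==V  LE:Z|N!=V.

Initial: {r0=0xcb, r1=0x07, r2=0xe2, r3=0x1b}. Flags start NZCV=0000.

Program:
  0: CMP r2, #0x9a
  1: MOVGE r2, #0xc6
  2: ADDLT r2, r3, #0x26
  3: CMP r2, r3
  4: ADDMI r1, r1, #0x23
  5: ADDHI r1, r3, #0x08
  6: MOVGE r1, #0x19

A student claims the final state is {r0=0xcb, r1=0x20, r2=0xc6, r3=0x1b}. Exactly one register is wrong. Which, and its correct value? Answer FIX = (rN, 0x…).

FIX = (r1, 0x23)

[0] flags=0010 → (cmp)
[1] flags=0010 GE?T → r2=0xc6
[2] flags=0010 LT?F → skip
[3] flags=1010 → (cmp)
[4] flags=1010 MI?T → r1=0x2a
[5] flags=1010 HI?T → r1=0x23
[6] flags=1010 GE?F → skip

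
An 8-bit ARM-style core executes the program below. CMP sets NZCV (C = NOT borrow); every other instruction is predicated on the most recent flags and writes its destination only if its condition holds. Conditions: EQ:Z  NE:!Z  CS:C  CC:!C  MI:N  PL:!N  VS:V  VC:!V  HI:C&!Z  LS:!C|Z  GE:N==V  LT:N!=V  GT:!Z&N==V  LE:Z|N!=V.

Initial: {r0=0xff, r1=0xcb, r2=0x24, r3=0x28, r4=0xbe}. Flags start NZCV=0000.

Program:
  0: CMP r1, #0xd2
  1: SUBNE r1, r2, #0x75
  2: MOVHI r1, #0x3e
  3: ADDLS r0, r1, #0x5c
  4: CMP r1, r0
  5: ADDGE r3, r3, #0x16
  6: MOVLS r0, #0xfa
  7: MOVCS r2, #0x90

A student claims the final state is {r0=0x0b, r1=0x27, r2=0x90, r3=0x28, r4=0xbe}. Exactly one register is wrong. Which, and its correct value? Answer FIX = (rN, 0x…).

[0] flags=1000 → (cmp)
[1] flags=1000 NE?T → r1=0xaf
[2] flags=1000 HI?F → skip
[3] flags=1000 LS?T → r0=0x0b
[4] flags=1010 → (cmp)
[5] flags=1010 GE?F → skip
[6] flags=1010 LS?F → skip
[7] flags=1010 CS?T → r2=0x90

FIX = (r1, 0xaf)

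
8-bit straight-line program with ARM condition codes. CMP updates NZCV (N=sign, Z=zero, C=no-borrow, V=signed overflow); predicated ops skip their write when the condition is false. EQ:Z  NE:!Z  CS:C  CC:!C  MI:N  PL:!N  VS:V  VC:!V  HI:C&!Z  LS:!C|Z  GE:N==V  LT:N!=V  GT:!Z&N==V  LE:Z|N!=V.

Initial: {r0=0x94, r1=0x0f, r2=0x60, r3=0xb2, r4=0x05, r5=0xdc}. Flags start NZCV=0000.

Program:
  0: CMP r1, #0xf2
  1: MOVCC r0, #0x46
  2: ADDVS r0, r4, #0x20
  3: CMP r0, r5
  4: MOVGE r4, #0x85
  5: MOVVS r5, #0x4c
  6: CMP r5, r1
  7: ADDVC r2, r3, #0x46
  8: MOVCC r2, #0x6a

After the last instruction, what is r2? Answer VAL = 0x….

VAL = 0xf8

0: ✓ CMP  NZCV=0000
1: ✓ MOVCC  r0←0x46
2: · ADDVS
3: ✓ CMP  NZCV=0000
4: ✓ MOVGE  r4←0x85
5: · MOVVS
6: ✓ CMP  NZCV=1010
7: ✓ ADDVC  r2←0xf8
8: · MOVCC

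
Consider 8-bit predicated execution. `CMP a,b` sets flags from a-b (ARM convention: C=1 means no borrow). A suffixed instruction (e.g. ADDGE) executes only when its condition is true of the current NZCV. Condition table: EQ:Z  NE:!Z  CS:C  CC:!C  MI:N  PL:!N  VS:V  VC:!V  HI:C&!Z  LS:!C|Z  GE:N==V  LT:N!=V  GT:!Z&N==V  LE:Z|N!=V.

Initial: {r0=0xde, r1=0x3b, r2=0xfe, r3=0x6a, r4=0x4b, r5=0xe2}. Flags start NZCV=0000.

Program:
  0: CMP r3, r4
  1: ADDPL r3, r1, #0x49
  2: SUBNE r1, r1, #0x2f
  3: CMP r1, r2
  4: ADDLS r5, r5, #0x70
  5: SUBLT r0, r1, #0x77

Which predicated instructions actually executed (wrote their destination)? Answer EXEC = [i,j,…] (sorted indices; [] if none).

EXEC = [1,2,4]

[0] flags=0010 → (cmp)
[1] flags=0010 PL?T → r3=0x84
[2] flags=0010 NE?T → r1=0x0c
[3] flags=0000 → (cmp)
[4] flags=0000 LS?T → r5=0x52
[5] flags=0000 LT?F → skip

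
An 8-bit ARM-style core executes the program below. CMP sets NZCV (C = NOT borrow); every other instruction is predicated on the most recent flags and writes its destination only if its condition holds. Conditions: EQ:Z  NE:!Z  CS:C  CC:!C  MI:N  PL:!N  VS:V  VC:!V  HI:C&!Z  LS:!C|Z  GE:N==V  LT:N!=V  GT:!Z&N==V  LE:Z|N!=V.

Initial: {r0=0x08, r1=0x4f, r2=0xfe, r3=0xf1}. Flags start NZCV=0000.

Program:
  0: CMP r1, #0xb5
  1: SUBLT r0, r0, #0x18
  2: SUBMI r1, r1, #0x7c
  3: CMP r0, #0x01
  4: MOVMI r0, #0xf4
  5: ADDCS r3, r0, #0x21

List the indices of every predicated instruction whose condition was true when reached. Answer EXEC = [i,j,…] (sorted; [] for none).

EXEC = [2,5]

0: ✓ CMP  NZCV=1001
1: · SUBLT
2: ✓ SUBMI  r1←0xd3
3: ✓ CMP  NZCV=0010
4: · MOVMI
5: ✓ ADDCS  r3←0x29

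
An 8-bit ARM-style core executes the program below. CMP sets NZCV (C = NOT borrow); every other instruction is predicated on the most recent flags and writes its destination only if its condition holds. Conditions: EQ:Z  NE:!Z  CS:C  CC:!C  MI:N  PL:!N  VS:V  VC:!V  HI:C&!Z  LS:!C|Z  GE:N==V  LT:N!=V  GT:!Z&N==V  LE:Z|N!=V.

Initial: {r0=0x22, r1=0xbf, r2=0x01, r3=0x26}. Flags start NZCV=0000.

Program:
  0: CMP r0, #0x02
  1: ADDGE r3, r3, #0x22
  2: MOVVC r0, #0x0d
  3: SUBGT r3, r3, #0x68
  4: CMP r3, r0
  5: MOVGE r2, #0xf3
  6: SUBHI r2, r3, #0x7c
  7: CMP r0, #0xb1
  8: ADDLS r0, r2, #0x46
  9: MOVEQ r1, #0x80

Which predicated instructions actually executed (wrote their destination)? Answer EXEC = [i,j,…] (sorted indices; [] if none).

EXEC = [1,2,3,6,8]

[0] flags=0010 → (cmp)
[1] flags=0010 GE?T → r3=0x48
[2] flags=0010 VC?T → r0=0x0d
[3] flags=0010 GT?T → r3=0xe0
[4] flags=1010 → (cmp)
[5] flags=1010 GE?F → skip
[6] flags=1010 HI?T → r2=0x64
[7] flags=0000 → (cmp)
[8] flags=0000 LS?T → r0=0xaa
[9] flags=0000 EQ?F → skip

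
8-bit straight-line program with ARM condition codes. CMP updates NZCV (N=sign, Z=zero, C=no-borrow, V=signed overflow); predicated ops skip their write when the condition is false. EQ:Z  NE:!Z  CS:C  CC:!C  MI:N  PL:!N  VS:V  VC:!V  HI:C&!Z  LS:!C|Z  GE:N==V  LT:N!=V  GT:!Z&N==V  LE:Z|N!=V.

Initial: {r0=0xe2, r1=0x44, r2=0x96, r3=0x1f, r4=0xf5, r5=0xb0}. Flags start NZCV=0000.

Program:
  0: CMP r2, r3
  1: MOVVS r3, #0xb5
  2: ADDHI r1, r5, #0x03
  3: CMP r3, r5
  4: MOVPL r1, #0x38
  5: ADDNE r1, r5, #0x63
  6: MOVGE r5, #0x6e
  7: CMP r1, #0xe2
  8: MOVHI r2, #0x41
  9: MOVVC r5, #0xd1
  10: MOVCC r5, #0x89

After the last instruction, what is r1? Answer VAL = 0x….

VAL = 0x13

[0] flags=0011 → (cmp)
[1] flags=0011 VS?T → r3=0xb5
[2] flags=0011 HI?T → r1=0xb3
[3] flags=0010 → (cmp)
[4] flags=0010 PL?T → r1=0x38
[5] flags=0010 NE?T → r1=0x13
[6] flags=0010 GE?T → r5=0x6e
[7] flags=0000 → (cmp)
[8] flags=0000 HI?F → skip
[9] flags=0000 VC?T → r5=0xd1
[10] flags=0000 CC?T → r5=0x89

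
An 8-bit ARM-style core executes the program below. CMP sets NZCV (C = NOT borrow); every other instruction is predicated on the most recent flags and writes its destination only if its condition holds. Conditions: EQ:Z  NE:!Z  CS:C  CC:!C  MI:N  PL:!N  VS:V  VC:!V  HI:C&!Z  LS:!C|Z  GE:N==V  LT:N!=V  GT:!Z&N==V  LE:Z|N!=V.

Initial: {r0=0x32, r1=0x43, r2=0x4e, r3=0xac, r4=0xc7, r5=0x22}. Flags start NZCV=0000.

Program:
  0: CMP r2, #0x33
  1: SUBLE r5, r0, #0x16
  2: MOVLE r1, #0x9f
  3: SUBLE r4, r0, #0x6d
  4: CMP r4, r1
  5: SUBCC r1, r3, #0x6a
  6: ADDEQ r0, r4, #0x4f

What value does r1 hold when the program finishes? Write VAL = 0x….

[0] flags=0010 → (cmp)
[1] flags=0010 LE?F → skip
[2] flags=0010 LE?F → skip
[3] flags=0010 LE?F → skip
[4] flags=1010 → (cmp)
[5] flags=1010 CC?F → skip
[6] flags=1010 EQ?F → skip

VAL = 0x43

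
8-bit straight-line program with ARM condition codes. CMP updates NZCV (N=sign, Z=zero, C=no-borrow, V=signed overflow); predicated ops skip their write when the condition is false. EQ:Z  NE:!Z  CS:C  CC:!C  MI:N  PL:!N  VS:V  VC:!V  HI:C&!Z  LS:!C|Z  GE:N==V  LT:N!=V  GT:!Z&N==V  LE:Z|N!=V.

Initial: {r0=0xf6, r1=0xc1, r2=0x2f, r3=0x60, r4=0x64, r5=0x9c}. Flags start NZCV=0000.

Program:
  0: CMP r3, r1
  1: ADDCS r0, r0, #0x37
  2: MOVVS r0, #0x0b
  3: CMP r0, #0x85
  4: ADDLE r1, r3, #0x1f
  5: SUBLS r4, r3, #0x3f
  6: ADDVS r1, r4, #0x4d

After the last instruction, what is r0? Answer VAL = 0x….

VAL = 0x0b

[0] flags=1001 → (cmp)
[1] flags=1001 CS?F → skip
[2] flags=1001 VS?T → r0=0x0b
[3] flags=1001 → (cmp)
[4] flags=1001 LE?F → skip
[5] flags=1001 LS?T → r4=0x21
[6] flags=1001 VS?T → r1=0x6e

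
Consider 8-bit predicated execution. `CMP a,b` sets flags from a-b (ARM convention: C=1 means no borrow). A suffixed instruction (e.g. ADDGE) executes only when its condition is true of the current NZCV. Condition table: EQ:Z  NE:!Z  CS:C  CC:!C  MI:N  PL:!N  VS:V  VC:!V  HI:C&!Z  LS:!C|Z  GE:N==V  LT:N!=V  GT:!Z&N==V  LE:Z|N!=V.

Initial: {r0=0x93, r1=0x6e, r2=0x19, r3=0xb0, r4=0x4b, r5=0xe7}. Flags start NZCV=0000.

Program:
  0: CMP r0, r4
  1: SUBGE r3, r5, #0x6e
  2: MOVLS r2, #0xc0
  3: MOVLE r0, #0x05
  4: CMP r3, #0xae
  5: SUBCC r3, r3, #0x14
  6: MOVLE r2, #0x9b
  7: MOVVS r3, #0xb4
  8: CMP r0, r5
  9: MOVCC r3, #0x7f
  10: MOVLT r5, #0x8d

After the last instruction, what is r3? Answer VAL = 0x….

[0] flags=0011 → (cmp)
[1] flags=0011 GE?F → skip
[2] flags=0011 LS?F → skip
[3] flags=0011 LE?T → r0=0x05
[4] flags=0010 → (cmp)
[5] flags=0010 CC?F → skip
[6] flags=0010 LE?F → skip
[7] flags=0010 VS?F → skip
[8] flags=0000 → (cmp)
[9] flags=0000 CC?T → r3=0x7f
[10] flags=0000 LT?F → skip

VAL = 0x7f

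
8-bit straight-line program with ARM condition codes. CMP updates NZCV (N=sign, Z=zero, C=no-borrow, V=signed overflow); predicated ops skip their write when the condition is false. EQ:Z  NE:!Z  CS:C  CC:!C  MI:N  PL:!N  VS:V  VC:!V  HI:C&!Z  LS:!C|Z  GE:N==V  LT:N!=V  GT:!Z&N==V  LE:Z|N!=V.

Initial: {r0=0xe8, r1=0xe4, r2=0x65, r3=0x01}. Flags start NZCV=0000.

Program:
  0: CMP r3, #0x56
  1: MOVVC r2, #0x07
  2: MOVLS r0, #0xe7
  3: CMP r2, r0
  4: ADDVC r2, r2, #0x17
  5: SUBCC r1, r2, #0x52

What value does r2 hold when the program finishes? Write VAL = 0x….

0: ✓ CMP  NZCV=1000
1: ✓ MOVVC  r2←0x07
2: ✓ MOVLS  r0←0xe7
3: ✓ CMP  NZCV=0000
4: ✓ ADDVC  r2←0x1e
5: ✓ SUBCC  r1←0xcc

VAL = 0x1e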